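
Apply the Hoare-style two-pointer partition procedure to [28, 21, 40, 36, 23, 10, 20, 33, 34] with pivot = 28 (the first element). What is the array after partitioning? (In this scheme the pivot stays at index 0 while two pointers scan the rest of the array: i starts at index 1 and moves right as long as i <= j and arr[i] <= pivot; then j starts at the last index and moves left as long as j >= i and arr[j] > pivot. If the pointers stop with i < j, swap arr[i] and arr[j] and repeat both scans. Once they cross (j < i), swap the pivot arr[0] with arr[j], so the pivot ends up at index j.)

Hoare-style two-pointer partition with pivot = 28:

Initial array: [28, 21, 40, 36, 23, 10, 20, 33, 34]

Pointers start at i = 1, j = 8.
i stops at index 2 (arr[2]=40 > 28), j stops at index 6 (arr[6]=20 <= 28): swap arr[2] and arr[6], array becomes [28, 21, 20, 36, 23, 10, 40, 33, 34]
i stops at index 3 (arr[3]=36 > 28), j stops at index 5 (arr[5]=10 <= 28): swap arr[3] and arr[5], array becomes [28, 21, 20, 10, 23, 36, 40, 33, 34]
i ends at 5, j ends at 4: the pointers have crossed (j < i), so scanning stops.

Swap pivot arr[0] with arr[4] to place pivot at position 4: [23, 21, 20, 10, 28, 36, 40, 33, 34]
Pivot position: 4

After partitioning with pivot 28, the array becomes [23, 21, 20, 10, 28, 36, 40, 33, 34]. The pivot is placed at index 4. All elements to the left of the pivot are <= 28, and all elements to the right are > 28.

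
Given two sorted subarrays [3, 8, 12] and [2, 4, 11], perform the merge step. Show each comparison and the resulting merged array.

Merging process:

Compare 3 vs 2: take 2 from right. Merged: [2]
Compare 3 vs 4: take 3 from left. Merged: [2, 3]
Compare 8 vs 4: take 4 from right. Merged: [2, 3, 4]
Compare 8 vs 11: take 8 from left. Merged: [2, 3, 4, 8]
Compare 12 vs 11: take 11 from right. Merged: [2, 3, 4, 8, 11]
Append remaining from left: [12]. Merged: [2, 3, 4, 8, 11, 12]

Final merged array: [2, 3, 4, 8, 11, 12]
Total comparisons: 5

The merged array is [2, 3, 4, 8, 11, 12], requiring 5 comparisons. The merge step runs in O(n) time where n is the total number of elements.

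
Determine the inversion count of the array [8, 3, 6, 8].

Finding inversions in [8, 3, 6, 8]:

(0, 1): arr[0]=8 > arr[1]=3
(0, 2): arr[0]=8 > arr[2]=6

Total inversions: 2

The array has 2 inversion(s): (0,1), (0,2). Each pair (i,j) satisfies i < j and arr[i] > arr[j].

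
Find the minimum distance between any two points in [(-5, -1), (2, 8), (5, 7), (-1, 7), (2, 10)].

Computing all pairwise distances among 5 points:

d((-5, -1), (2, 8)) = 11.4018
d((-5, -1), (5, 7)) = 12.8062
d((-5, -1), (-1, 7)) = 8.9443
d((-5, -1), (2, 10)) = 13.0384
d((2, 8), (5, 7)) = 3.1623
d((2, 8), (-1, 7)) = 3.1623
d((2, 8), (2, 10)) = 2.0 <-- minimum
d((5, 7), (-1, 7)) = 6.0
d((5, 7), (2, 10)) = 4.2426
d((-1, 7), (2, 10)) = 4.2426

Closest pair: (2, 8) and (2, 10) with distance 2.0

The closest pair is (2, 8) and (2, 10) with Euclidean distance 2.0. For 5 points, brute-force pairwise comparison is shown above. For large n, the divide-and-conquer algorithm (sort by x, recurse on halves, check the dividing strip) achieves O(n log n).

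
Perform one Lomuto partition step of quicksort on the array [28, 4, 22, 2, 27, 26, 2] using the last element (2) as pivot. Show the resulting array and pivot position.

Lomuto partition with pivot = 2:

Initial array: [28, 4, 22, 2, 27, 26, 2]

arr[0]=28 > 2: no swap
arr[1]=4 > 2: no swap
arr[2]=22 > 2: no swap
arr[3]=2 <= 2: swap with position 0, array becomes [2, 4, 22, 28, 27, 26, 2]
arr[4]=27 > 2: no swap
arr[5]=26 > 2: no swap

Place pivot at position 1: [2, 2, 22, 28, 27, 26, 4]
Pivot position: 1

After partitioning with pivot 2, the array becomes [2, 2, 22, 28, 27, 26, 4]. The pivot is placed at index 1. All elements to the left of the pivot are <= 2, and all elements to the right are > 2.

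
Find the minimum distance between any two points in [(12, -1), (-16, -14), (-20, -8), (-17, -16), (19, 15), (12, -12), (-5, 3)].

Computing all pairwise distances among 7 points:

d((12, -1), (-16, -14)) = 30.8707
d((12, -1), (-20, -8)) = 32.7567
d((12, -1), (-17, -16)) = 32.6497
d((12, -1), (19, 15)) = 17.4642
d((12, -1), (12, -12)) = 11.0
d((12, -1), (-5, 3)) = 17.4642
d((-16, -14), (-20, -8)) = 7.2111
d((-16, -14), (-17, -16)) = 2.2361 <-- minimum
d((-16, -14), (19, 15)) = 45.4533
d((-16, -14), (12, -12)) = 28.0713
d((-16, -14), (-5, 3)) = 20.2485
d((-20, -8), (-17, -16)) = 8.544
d((-20, -8), (19, 15)) = 45.2769
d((-20, -8), (12, -12)) = 32.249
d((-20, -8), (-5, 3)) = 18.6011
d((-17, -16), (19, 15)) = 47.5079
d((-17, -16), (12, -12)) = 29.2746
d((-17, -16), (-5, 3)) = 22.4722
d((19, 15), (12, -12)) = 27.8927
d((19, 15), (-5, 3)) = 26.8328
d((12, -12), (-5, 3)) = 22.6716

Closest pair: (-16, -14) and (-17, -16) with distance 2.2361

The closest pair is (-16, -14) and (-17, -16) with Euclidean distance 2.2361. For 7 points, brute-force pairwise comparison is shown above. For large n, the divide-and-conquer algorithm (sort by x, recurse on halves, check the dividing strip) achieves O(n log n).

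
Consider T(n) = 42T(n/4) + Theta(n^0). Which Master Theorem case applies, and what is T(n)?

Master Theorem for T(n) = 42T(n/4) + O(n^0):

a = 42, b = 4, c = 0
log_b(a) = log_4(42) = 2.6962

Case 1: c = 0 < log_4(42) = 2.6962
T(n) = O(n^(log_4 42))

For T(n) = 42T(n/4) + O(n^0): log_4(42) = 2.6962. This is Case 1 of the Master Theorem (c < log_b(a), work dominated by leaves), giving O(n^(log_4 42)).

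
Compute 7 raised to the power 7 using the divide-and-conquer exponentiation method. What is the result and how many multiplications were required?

Computing 7^7 by squaring (build up from 7^1; each line after the first costs one multiplication):

7^1 = 7
7^2 = (7^1)^2 = 7^2 = 49
7^3 = 7 * 7^2 = 7 * 49 = 343
7^6 = (7^3)^2 = 343^2 = 117649
7^7 = 7 * 7^6 = 7 * 117649 = 823543

Result: 823543
Multiplications needed: 4 (4 lines after 7^1)

7^7 = 823543. Using exponentiation by squaring, this requires 4 multiplications. The key idea: if the exponent is even, square the half-power; if odd, multiply by the base once.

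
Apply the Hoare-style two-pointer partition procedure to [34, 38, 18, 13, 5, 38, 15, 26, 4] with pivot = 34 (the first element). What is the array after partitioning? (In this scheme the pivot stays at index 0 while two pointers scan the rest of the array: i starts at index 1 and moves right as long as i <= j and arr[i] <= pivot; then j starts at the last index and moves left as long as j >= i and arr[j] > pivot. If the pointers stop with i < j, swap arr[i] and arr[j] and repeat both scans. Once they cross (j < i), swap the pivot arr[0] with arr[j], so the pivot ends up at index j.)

Hoare-style two-pointer partition with pivot = 34:

Initial array: [34, 38, 18, 13, 5, 38, 15, 26, 4]

Pointers start at i = 1, j = 8.
i stops at index 1 (arr[1]=38 > 34), j stops at index 8 (arr[8]=4 <= 34): swap arr[1] and arr[8], array becomes [34, 4, 18, 13, 5, 38, 15, 26, 38]
i stops at index 5 (arr[5]=38 > 34), j stops at index 7 (arr[7]=26 <= 34): swap arr[5] and arr[7], array becomes [34, 4, 18, 13, 5, 26, 15, 38, 38]
i ends at 7, j ends at 6: the pointers have crossed (j < i), so scanning stops.

Swap pivot arr[0] with arr[6] to place pivot at position 6: [15, 4, 18, 13, 5, 26, 34, 38, 38]
Pivot position: 6

After partitioning with pivot 34, the array becomes [15, 4, 18, 13, 5, 26, 34, 38, 38]. The pivot is placed at index 6. All elements to the left of the pivot are <= 34, and all elements to the right are > 34.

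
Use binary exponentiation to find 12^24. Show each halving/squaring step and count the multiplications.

Computing 12^24 by squaring (build up from 12^1; each line after the first costs one multiplication):

12^1 = 12
12^2 = (12^1)^2 = 12^2 = 144
12^3 = 12 * 12^2 = 12 * 144 = 1728
12^6 = (12^3)^2 = 1728^2 = 2985984
12^12 = (12^6)^2 = 2985984^2 = 8916100448256
12^24 = (12^12)^2 = 8916100448256^2 = 79496847203390844133441536

Result: 79496847203390844133441536
Multiplications needed: 5 (5 lines after 12^1)

12^24 = 79496847203390844133441536. Using exponentiation by squaring, this requires 5 multiplications. The key idea: if the exponent is even, square the half-power; if odd, multiply by the base once.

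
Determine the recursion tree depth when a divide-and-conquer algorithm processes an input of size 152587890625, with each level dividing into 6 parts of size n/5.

For divide and conquer with division factor 5:

Problem sizes at each level:
Level 0: 152587890625
Level 1: 30517578125
Level 2: 6103515625
Level 3: 1220703125
Level 4: 244140625
Level 5: 48828125
Level 6: 9765625
Level 7: 1953125
Level 8: 390625
Level 9: 78125
Level 10: 15625
Level 11: 3125
Level 12: 625
Level 13: 125
Level 14: 25
Level 15: 5
Level 16: 1

The root is level 0 and the size-1 base case is level 16 (the tree spans levels 0 through 16, i.e. 17 levels counting the root), so the depth is the number of divisions: log_5(152587890625) = 16

The recursion tree depth is log_5(152587890625) = 16. At each level, the problem size is divided by 5, so it takes 16 divisions to reduce to a base case of size 1. The algorithm makes 6 recursive calls at each level.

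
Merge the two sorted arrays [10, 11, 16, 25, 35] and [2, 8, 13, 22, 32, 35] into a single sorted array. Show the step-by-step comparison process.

Merging process:

Compare 10 vs 2: take 2 from right. Merged: [2]
Compare 10 vs 8: take 8 from right. Merged: [2, 8]
Compare 10 vs 13: take 10 from left. Merged: [2, 8, 10]
Compare 11 vs 13: take 11 from left. Merged: [2, 8, 10, 11]
Compare 16 vs 13: take 13 from right. Merged: [2, 8, 10, 11, 13]
Compare 16 vs 22: take 16 from left. Merged: [2, 8, 10, 11, 13, 16]
Compare 25 vs 22: take 22 from right. Merged: [2, 8, 10, 11, 13, 16, 22]
Compare 25 vs 32: take 25 from left. Merged: [2, 8, 10, 11, 13, 16, 22, 25]
Compare 35 vs 32: take 32 from right. Merged: [2, 8, 10, 11, 13, 16, 22, 25, 32]
Compare 35 vs 35: take 35 from left. Merged: [2, 8, 10, 11, 13, 16, 22, 25, 32, 35]
Append remaining from right: [35]. Merged: [2, 8, 10, 11, 13, 16, 22, 25, 32, 35, 35]

Final merged array: [2, 8, 10, 11, 13, 16, 22, 25, 32, 35, 35]
Total comparisons: 10

The merged array is [2, 8, 10, 11, 13, 16, 22, 25, 32, 35, 35], requiring 10 comparisons. The merge step runs in O(n) time where n is the total number of elements.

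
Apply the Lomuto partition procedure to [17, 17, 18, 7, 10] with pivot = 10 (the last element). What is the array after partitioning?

Lomuto partition with pivot = 10:

Initial array: [17, 17, 18, 7, 10]

arr[0]=17 > 10: no swap
arr[1]=17 > 10: no swap
arr[2]=18 > 10: no swap
arr[3]=7 <= 10: swap with position 0, array becomes [7, 17, 18, 17, 10]

Place pivot at position 1: [7, 10, 18, 17, 17]
Pivot position: 1

After partitioning with pivot 10, the array becomes [7, 10, 18, 17, 17]. The pivot is placed at index 1. All elements to the left of the pivot are <= 10, and all elements to the right are > 10.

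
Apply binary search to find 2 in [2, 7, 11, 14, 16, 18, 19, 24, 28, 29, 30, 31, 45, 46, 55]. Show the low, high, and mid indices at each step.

Binary search for 2 in [2, 7, 11, 14, 16, 18, 19, 24, 28, 29, 30, 31, 45, 46, 55]:

lo=0, hi=14, mid=7, arr[mid]=24 -> 24 > 2, search left half
lo=0, hi=6, mid=3, arr[mid]=14 -> 14 > 2, search left half
lo=0, hi=2, mid=1, arr[mid]=7 -> 7 > 2, search left half
lo=0, hi=0, mid=0, arr[mid]=2 -> Found target at index 0!

Binary search finds 2 at index 0 after 4 comparisons. The search repeatedly halves the search space by comparing with the middle element.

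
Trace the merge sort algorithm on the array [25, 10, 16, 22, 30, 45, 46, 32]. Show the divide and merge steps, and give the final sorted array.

Merge sort trace:

Split: [25, 10, 16, 22, 30, 45, 46, 32] -> [25, 10, 16, 22] and [30, 45, 46, 32]
  Split: [25, 10, 16, 22] -> [25, 10] and [16, 22]
    Split: [25, 10] -> [25] and [10]
    Merge: [25] + [10] -> [10, 25]
    Split: [16, 22] -> [16] and [22]
    Merge: [16] + [22] -> [16, 22]
  Merge: [10, 25] + [16, 22] -> [10, 16, 22, 25]
  Split: [30, 45, 46, 32] -> [30, 45] and [46, 32]
    Split: [30, 45] -> [30] and [45]
    Merge: [30] + [45] -> [30, 45]
    Split: [46, 32] -> [46] and [32]
    Merge: [46] + [32] -> [32, 46]
  Merge: [30, 45] + [32, 46] -> [30, 32, 45, 46]
Merge: [10, 16, 22, 25] + [30, 32, 45, 46] -> [10, 16, 22, 25, 30, 32, 45, 46]

Final sorted array: [10, 16, 22, 25, 30, 32, 45, 46]

The merge sort proceeds by recursively splitting the array and merging sorted halves.
After all merges, the sorted array is [10, 16, 22, 25, 30, 32, 45, 46].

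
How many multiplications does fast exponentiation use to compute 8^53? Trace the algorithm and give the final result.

Computing 8^53 by squaring (build up from 8^1; each line after the first costs one multiplication):

8^1 = 8
8^2 = (8^1)^2 = 8^2 = 64
8^3 = 8 * 8^2 = 8 * 64 = 512
8^6 = (8^3)^2 = 512^2 = 262144
8^12 = (8^6)^2 = 262144^2 = 68719476736
8^13 = 8 * 8^12 = 8 * 68719476736 = 549755813888
8^26 = (8^13)^2 = 549755813888^2 = 302231454903657293676544
8^52 = (8^26)^2 = 302231454903657293676544^2 = 91343852333181432387730302044767688728495783936
8^53 = 8 * 8^52 = 8 * 91343852333181432387730302044767688728495783936 = 730750818665451459101842416358141509827966271488

Result: 730750818665451459101842416358141509827966271488
Multiplications needed: 8 (8 lines after 8^1)

8^53 = 730750818665451459101842416358141509827966271488. Using exponentiation by squaring, this requires 8 multiplications. The key idea: if the exponent is even, square the half-power; if odd, multiply by the base once.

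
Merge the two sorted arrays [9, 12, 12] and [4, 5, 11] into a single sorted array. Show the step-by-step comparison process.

Merging process:

Compare 9 vs 4: take 4 from right. Merged: [4]
Compare 9 vs 5: take 5 from right. Merged: [4, 5]
Compare 9 vs 11: take 9 from left. Merged: [4, 5, 9]
Compare 12 vs 11: take 11 from right. Merged: [4, 5, 9, 11]
Append remaining from left: [12, 12]. Merged: [4, 5, 9, 11, 12, 12]

Final merged array: [4, 5, 9, 11, 12, 12]
Total comparisons: 4

The merged array is [4, 5, 9, 11, 12, 12], requiring 4 comparisons. The merge step runs in O(n) time where n is the total number of elements.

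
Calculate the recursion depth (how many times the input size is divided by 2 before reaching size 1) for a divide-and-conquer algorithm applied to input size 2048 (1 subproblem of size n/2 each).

For divide and conquer with division factor 2:

Problem sizes at each level:
Level 0: 2048
Level 1: 1024
Level 2: 512
Level 3: 256
Level 4: 128
Level 5: 64
Level 6: 32
Level 7: 16
Level 8: 8
Level 9: 4
Level 10: 2
Level 11: 1

The root is level 0 and the size-1 base case is level 11 (the tree spans levels 0 through 11, i.e. 12 levels counting the root), so the depth is the number of divisions: log_2(2048) = 11

The recursion tree depth is log_2(2048) = 11. At each level, the problem size is divided by 2, so it takes 11 divisions to reduce to a base case of size 1. The algorithm makes 1 recursive call at each level.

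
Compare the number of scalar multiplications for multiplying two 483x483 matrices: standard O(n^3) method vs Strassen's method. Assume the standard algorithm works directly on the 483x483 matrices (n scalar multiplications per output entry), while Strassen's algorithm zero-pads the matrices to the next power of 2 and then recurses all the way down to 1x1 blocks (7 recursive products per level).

Matrix multiplication for 483x483 matrices:

Strassen's algorithm requires power-of-2 dimensions. Pad 483x483 to 512x512 (next power of 2).

Standard algorithm: 483^3 = 112678587 multiplications
Strassen's algorithm: 7^(log2(512)) = 7^9 = 40353607 multiplications
Savings: 112678587 - 40353607 = 72324980 multiplications

Standard: 112678587 multiplications (483^3). Strassen: 40353607 multiplications (7^9, after padding to 512x512). Strassen reduces 8 recursive multiplications to 7 at each level.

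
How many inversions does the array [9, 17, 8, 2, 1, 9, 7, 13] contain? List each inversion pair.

Finding inversions in [9, 17, 8, 2, 1, 9, 7, 13]:

(0, 2): arr[0]=9 > arr[2]=8
(0, 3): arr[0]=9 > arr[3]=2
(0, 4): arr[0]=9 > arr[4]=1
(0, 6): arr[0]=9 > arr[6]=7
(1, 2): arr[1]=17 > arr[2]=8
(1, 3): arr[1]=17 > arr[3]=2
(1, 4): arr[1]=17 > arr[4]=1
(1, 5): arr[1]=17 > arr[5]=9
(1, 6): arr[1]=17 > arr[6]=7
(1, 7): arr[1]=17 > arr[7]=13
(2, 3): arr[2]=8 > arr[3]=2
(2, 4): arr[2]=8 > arr[4]=1
(2, 6): arr[2]=8 > arr[6]=7
(3, 4): arr[3]=2 > arr[4]=1
(5, 6): arr[5]=9 > arr[6]=7

Total inversions: 15

The array has 15 inversion(s): (0,2), (0,3), (0,4), (0,6), (1,2), (1,3), (1,4), (1,5), (1,6), (1,7), (2,3), (2,4), (2,6), (3,4), (5,6). Each pair (i,j) satisfies i < j and arr[i] > arr[j].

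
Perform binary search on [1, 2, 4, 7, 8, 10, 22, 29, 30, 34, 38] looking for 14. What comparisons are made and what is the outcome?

Binary search for 14 in [1, 2, 4, 7, 8, 10, 22, 29, 30, 34, 38]:

lo=0, hi=10, mid=5, arr[mid]=10 -> 10 < 14, search right half
lo=6, hi=10, mid=8, arr[mid]=30 -> 30 > 14, search left half
lo=6, hi=7, mid=6, arr[mid]=22 -> 22 > 14, search left half
lo=6 > hi=5, target 14 not found

Binary search determines that 14 is not in the array after 3 comparisons. The search space was exhausted without finding the target.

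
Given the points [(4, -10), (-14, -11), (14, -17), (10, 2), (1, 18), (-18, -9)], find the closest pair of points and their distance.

Computing all pairwise distances among 6 points:

d((4, -10), (-14, -11)) = 18.0278
d((4, -10), (14, -17)) = 12.2066
d((4, -10), (10, 2)) = 13.4164
d((4, -10), (1, 18)) = 28.1603
d((4, -10), (-18, -9)) = 22.0227
d((-14, -11), (14, -17)) = 28.6356
d((-14, -11), (10, 2)) = 27.2947
d((-14, -11), (1, 18)) = 32.6497
d((-14, -11), (-18, -9)) = 4.4721 <-- minimum
d((14, -17), (10, 2)) = 19.4165
d((14, -17), (1, 18)) = 37.3363
d((14, -17), (-18, -9)) = 32.9848
d((10, 2), (1, 18)) = 18.3576
d((10, 2), (-18, -9)) = 30.0832
d((1, 18), (-18, -9)) = 33.0151

Closest pair: (-14, -11) and (-18, -9) with distance 4.4721

The closest pair is (-14, -11) and (-18, -9) with Euclidean distance 4.4721. For 6 points, brute-force pairwise comparison is shown above. For large n, the divide-and-conquer algorithm (sort by x, recurse on halves, check the dividing strip) achieves O(n log n).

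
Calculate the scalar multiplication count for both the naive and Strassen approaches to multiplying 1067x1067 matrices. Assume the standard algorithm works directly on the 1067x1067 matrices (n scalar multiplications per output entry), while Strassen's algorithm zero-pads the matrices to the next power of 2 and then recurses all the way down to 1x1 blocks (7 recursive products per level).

Matrix multiplication for 1067x1067 matrices:

Strassen's algorithm requires power-of-2 dimensions. Pad 1067x1067 to 2048x2048 (next power of 2).

Standard algorithm: 1067^3 = 1214767763 multiplications
Strassen's algorithm: 7^(log2(2048)) = 7^11 = 1977326743 multiplications
Difference: 1214767763 - 1977326743 = -762558980 (Strassen uses MORE here due to padding overhead — for small or just-over-power-of-2 n, padding can outweigh the per-level savings)

Standard: 1214767763 multiplications (1067^3). Strassen: 1977326743 multiplications (7^11, after padding to 2048x2048). Strassen reduces 8 recursive multiplications to 7 at each level.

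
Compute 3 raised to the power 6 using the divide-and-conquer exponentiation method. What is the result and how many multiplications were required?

Computing 3^6 by squaring (build up from 3^1; each line after the first costs one multiplication):

3^1 = 3
3^2 = (3^1)^2 = 3^2 = 9
3^3 = 3 * 3^2 = 3 * 9 = 27
3^6 = (3^3)^2 = 27^2 = 729

Result: 729
Multiplications needed: 3 (3 lines after 3^1)

3^6 = 729. Using exponentiation by squaring, this requires 3 multiplications. The key idea: if the exponent is even, square the half-power; if odd, multiply by the base once.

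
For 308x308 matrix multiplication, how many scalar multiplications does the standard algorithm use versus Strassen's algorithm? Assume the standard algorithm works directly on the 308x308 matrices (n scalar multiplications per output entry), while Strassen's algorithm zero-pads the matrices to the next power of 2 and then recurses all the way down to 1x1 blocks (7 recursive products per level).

Matrix multiplication for 308x308 matrices:

Strassen's algorithm requires power-of-2 dimensions. Pad 308x308 to 512x512 (next power of 2).

Standard algorithm: 308^3 = 29218112 multiplications
Strassen's algorithm: 7^(log2(512)) = 7^9 = 40353607 multiplications
Difference: 29218112 - 40353607 = -11135495 (Strassen uses MORE here due to padding overhead — for small or just-over-power-of-2 n, padding can outweigh the per-level savings)

Standard: 29218112 multiplications (308^3). Strassen: 40353607 multiplications (7^9, after padding to 512x512). Strassen reduces 8 recursive multiplications to 7 at each level.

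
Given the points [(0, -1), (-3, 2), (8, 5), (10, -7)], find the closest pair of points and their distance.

Computing all pairwise distances among 4 points:

d((0, -1), (-3, 2)) = 4.2426 <-- minimum
d((0, -1), (8, 5)) = 10.0
d((0, -1), (10, -7)) = 11.6619
d((-3, 2), (8, 5)) = 11.4018
d((-3, 2), (10, -7)) = 15.8114
d((8, 5), (10, -7)) = 12.1655

Closest pair: (0, -1) and (-3, 2) with distance 4.2426

The closest pair is (0, -1) and (-3, 2) with Euclidean distance 4.2426. For 4 points, brute-force pairwise comparison is shown above. For large n, the divide-and-conquer algorithm (sort by x, recurse on halves, check the dividing strip) achieves O(n log n).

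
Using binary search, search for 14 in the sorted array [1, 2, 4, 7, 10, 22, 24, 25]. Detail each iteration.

Binary search for 14 in [1, 2, 4, 7, 10, 22, 24, 25]:

lo=0, hi=7, mid=3, arr[mid]=7 -> 7 < 14, search right half
lo=4, hi=7, mid=5, arr[mid]=22 -> 22 > 14, search left half
lo=4, hi=4, mid=4, arr[mid]=10 -> 10 < 14, search right half
lo=5 > hi=4, target 14 not found

Binary search determines that 14 is not in the array after 3 comparisons. The search space was exhausted without finding the target.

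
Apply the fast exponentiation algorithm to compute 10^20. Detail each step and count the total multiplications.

Computing 10^20 by squaring (build up from 10^1; each line after the first costs one multiplication):

10^1 = 10
10^2 = (10^1)^2 = 10^2 = 100
10^4 = (10^2)^2 = 100^2 = 10000
10^5 = 10 * 10^4 = 10 * 10000 = 100000
10^10 = (10^5)^2 = 100000^2 = 10000000000
10^20 = (10^10)^2 = 10000000000^2 = 100000000000000000000

Result: 100000000000000000000
Multiplications needed: 5 (5 lines after 10^1)

10^20 = 100000000000000000000. Using exponentiation by squaring, this requires 5 multiplications. The key idea: if the exponent is even, square the half-power; if odd, multiply by the base once.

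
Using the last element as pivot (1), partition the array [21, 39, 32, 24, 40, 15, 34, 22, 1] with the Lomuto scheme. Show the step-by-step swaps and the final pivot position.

Lomuto partition with pivot = 1:

Initial array: [21, 39, 32, 24, 40, 15, 34, 22, 1]

arr[0]=21 > 1: no swap
arr[1]=39 > 1: no swap
arr[2]=32 > 1: no swap
arr[3]=24 > 1: no swap
arr[4]=40 > 1: no swap
arr[5]=15 > 1: no swap
arr[6]=34 > 1: no swap
arr[7]=22 > 1: no swap

Place pivot at position 0: [1, 39, 32, 24, 40, 15, 34, 22, 21]
Pivot position: 0

After partitioning with pivot 1, the array becomes [1, 39, 32, 24, 40, 15, 34, 22, 21]. The pivot is placed at index 0. All elements to the left of the pivot are <= 1, and all elements to the right are > 1.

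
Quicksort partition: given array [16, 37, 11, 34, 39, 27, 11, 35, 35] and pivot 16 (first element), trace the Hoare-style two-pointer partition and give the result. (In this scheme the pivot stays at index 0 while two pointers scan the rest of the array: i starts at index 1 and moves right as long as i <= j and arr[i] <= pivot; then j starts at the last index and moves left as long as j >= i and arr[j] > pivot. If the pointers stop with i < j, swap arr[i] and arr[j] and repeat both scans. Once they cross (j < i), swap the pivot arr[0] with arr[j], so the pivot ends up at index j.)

Hoare-style two-pointer partition with pivot = 16:

Initial array: [16, 37, 11, 34, 39, 27, 11, 35, 35]

Pointers start at i = 1, j = 8.
i stops at index 1 (arr[1]=37 > 16), j stops at index 6 (arr[6]=11 <= 16): swap arr[1] and arr[6], array becomes [16, 11, 11, 34, 39, 27, 37, 35, 35]
i ends at 3, j ends at 2: the pointers have crossed (j < i), so scanning stops.

Swap pivot arr[0] with arr[2] to place pivot at position 2: [11, 11, 16, 34, 39, 27, 37, 35, 35]
Pivot position: 2

After partitioning with pivot 16, the array becomes [11, 11, 16, 34, 39, 27, 37, 35, 35]. The pivot is placed at index 2. All elements to the left of the pivot are <= 16, and all elements to the right are > 16.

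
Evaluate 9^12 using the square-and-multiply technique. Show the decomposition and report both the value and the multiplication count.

Computing 9^12 by squaring (build up from 9^1; each line after the first costs one multiplication):

9^1 = 9
9^2 = (9^1)^2 = 9^2 = 81
9^3 = 9 * 9^2 = 9 * 81 = 729
9^6 = (9^3)^2 = 729^2 = 531441
9^12 = (9^6)^2 = 531441^2 = 282429536481

Result: 282429536481
Multiplications needed: 4 (4 lines after 9^1)

9^12 = 282429536481. Using exponentiation by squaring, this requires 4 multiplications. The key idea: if the exponent is even, square the half-power; if odd, multiply by the base once.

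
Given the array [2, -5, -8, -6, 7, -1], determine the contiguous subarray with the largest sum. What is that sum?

Using Kadane's algorithm on [2, -5, -8, -6, 7, -1]:

Scanning through the array:
Position 1 (value -5): max_ending_here = -3, max_so_far = 2
Position 2 (value -8): max_ending_here = -8, max_so_far = 2
Position 3 (value -6): max_ending_here = -6, max_so_far = 2
Position 4 (value 7): max_ending_here = 7, max_so_far = 7
Position 5 (value -1): max_ending_here = 6, max_so_far = 7

Maximum subarray: [7]
Maximum sum: 7

The maximum subarray is [7] with sum 7. This subarray runs from index 4 to index 4.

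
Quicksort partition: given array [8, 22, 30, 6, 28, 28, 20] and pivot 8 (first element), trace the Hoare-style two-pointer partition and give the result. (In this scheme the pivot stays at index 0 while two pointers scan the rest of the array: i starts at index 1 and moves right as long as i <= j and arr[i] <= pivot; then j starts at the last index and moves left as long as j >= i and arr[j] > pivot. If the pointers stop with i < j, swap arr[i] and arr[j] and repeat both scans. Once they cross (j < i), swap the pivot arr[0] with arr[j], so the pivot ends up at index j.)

Hoare-style two-pointer partition with pivot = 8:

Initial array: [8, 22, 30, 6, 28, 28, 20]

Pointers start at i = 1, j = 6.
i stops at index 1 (arr[1]=22 > 8), j stops at index 3 (arr[3]=6 <= 8): swap arr[1] and arr[3], array becomes [8, 6, 30, 22, 28, 28, 20]
i ends at 2, j ends at 1: the pointers have crossed (j < i), so scanning stops.

Swap pivot arr[0] with arr[1] to place pivot at position 1: [6, 8, 30, 22, 28, 28, 20]
Pivot position: 1

After partitioning with pivot 8, the array becomes [6, 8, 30, 22, 28, 28, 20]. The pivot is placed at index 1. All elements to the left of the pivot are <= 8, and all elements to the right are > 8.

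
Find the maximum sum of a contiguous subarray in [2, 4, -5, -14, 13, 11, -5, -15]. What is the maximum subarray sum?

Using Kadane's algorithm on [2, 4, -5, -14, 13, 11, -5, -15]:

Scanning through the array:
Position 1 (value 4): max_ending_here = 6, max_so_far = 6
Position 2 (value -5): max_ending_here = 1, max_so_far = 6
Position 3 (value -14): max_ending_here = -13, max_so_far = 6
Position 4 (value 13): max_ending_here = 13, max_so_far = 13
Position 5 (value 11): max_ending_here = 24, max_so_far = 24
Position 6 (value -5): max_ending_here = 19, max_so_far = 24
Position 7 (value -15): max_ending_here = 4, max_so_far = 24

Maximum subarray: [13, 11]
Maximum sum: 24

The maximum subarray is [13, 11] with sum 24. This subarray runs from index 4 to index 5.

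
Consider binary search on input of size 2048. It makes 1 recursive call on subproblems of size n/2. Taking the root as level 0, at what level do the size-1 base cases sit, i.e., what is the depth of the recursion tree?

For divide and conquer with division factor 2:

Problem sizes at each level:
Level 0: 2048
Level 1: 1024
Level 2: 512
Level 3: 256
Level 4: 128
Level 5: 64
Level 6: 32
Level 7: 16
Level 8: 8
Level 9: 4
Level 10: 2
Level 11: 1

The root is level 0 and the size-1 base case is level 11 (the tree spans levels 0 through 11, i.e. 12 levels counting the root), so the depth is the number of divisions: log_2(2048) = 11

The recursion tree depth is log_2(2048) = 11. At each level, the problem size is divided by 2, so it takes 11 divisions to reduce to a base case of size 1. The algorithm makes 1 recursive call at each level.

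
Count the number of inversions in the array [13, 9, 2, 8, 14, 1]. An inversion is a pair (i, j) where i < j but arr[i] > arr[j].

Finding inversions in [13, 9, 2, 8, 14, 1]:

(0, 1): arr[0]=13 > arr[1]=9
(0, 2): arr[0]=13 > arr[2]=2
(0, 3): arr[0]=13 > arr[3]=8
(0, 5): arr[0]=13 > arr[5]=1
(1, 2): arr[1]=9 > arr[2]=2
(1, 3): arr[1]=9 > arr[3]=8
(1, 5): arr[1]=9 > arr[5]=1
(2, 5): arr[2]=2 > arr[5]=1
(3, 5): arr[3]=8 > arr[5]=1
(4, 5): arr[4]=14 > arr[5]=1

Total inversions: 10

The array has 10 inversion(s): (0,1), (0,2), (0,3), (0,5), (1,2), (1,3), (1,5), (2,5), (3,5), (4,5). Each pair (i,j) satisfies i < j and arr[i] > arr[j].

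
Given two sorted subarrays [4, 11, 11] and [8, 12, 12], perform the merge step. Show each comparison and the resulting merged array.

Merging process:

Compare 4 vs 8: take 4 from left. Merged: [4]
Compare 11 vs 8: take 8 from right. Merged: [4, 8]
Compare 11 vs 12: take 11 from left. Merged: [4, 8, 11]
Compare 11 vs 12: take 11 from left. Merged: [4, 8, 11, 11]
Append remaining from right: [12, 12]. Merged: [4, 8, 11, 11, 12, 12]

Final merged array: [4, 8, 11, 11, 12, 12]
Total comparisons: 4

The merged array is [4, 8, 11, 11, 12, 12], requiring 4 comparisons. The merge step runs in O(n) time where n is the total number of elements.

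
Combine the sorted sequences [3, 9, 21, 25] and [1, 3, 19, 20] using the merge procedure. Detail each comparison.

Merging process:

Compare 3 vs 1: take 1 from right. Merged: [1]
Compare 3 vs 3: take 3 from left. Merged: [1, 3]
Compare 9 vs 3: take 3 from right. Merged: [1, 3, 3]
Compare 9 vs 19: take 9 from left. Merged: [1, 3, 3, 9]
Compare 21 vs 19: take 19 from right. Merged: [1, 3, 3, 9, 19]
Compare 21 vs 20: take 20 from right. Merged: [1, 3, 3, 9, 19, 20]
Append remaining from left: [21, 25]. Merged: [1, 3, 3, 9, 19, 20, 21, 25]

Final merged array: [1, 3, 3, 9, 19, 20, 21, 25]
Total comparisons: 6

The merged array is [1, 3, 3, 9, 19, 20, 21, 25], requiring 6 comparisons. The merge step runs in O(n) time where n is the total number of elements.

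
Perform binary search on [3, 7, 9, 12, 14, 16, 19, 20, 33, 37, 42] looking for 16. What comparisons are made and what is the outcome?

Binary search for 16 in [3, 7, 9, 12, 14, 16, 19, 20, 33, 37, 42]:

lo=0, hi=10, mid=5, arr[mid]=16 -> Found target at index 5!

Binary search finds 16 at index 5 after 1 comparisons. The search repeatedly halves the search space by comparing with the middle element.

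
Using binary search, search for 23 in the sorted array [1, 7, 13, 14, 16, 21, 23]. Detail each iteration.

Binary search for 23 in [1, 7, 13, 14, 16, 21, 23]:

lo=0, hi=6, mid=3, arr[mid]=14 -> 14 < 23, search right half
lo=4, hi=6, mid=5, arr[mid]=21 -> 21 < 23, search right half
lo=6, hi=6, mid=6, arr[mid]=23 -> Found target at index 6!

Binary search finds 23 at index 6 after 3 comparisons. The search repeatedly halves the search space by comparing with the middle element.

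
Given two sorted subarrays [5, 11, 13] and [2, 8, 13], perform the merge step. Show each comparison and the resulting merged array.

Merging process:

Compare 5 vs 2: take 2 from right. Merged: [2]
Compare 5 vs 8: take 5 from left. Merged: [2, 5]
Compare 11 vs 8: take 8 from right. Merged: [2, 5, 8]
Compare 11 vs 13: take 11 from left. Merged: [2, 5, 8, 11]
Compare 13 vs 13: take 13 from left. Merged: [2, 5, 8, 11, 13]
Append remaining from right: [13]. Merged: [2, 5, 8, 11, 13, 13]

Final merged array: [2, 5, 8, 11, 13, 13]
Total comparisons: 5

The merged array is [2, 5, 8, 11, 13, 13], requiring 5 comparisons. The merge step runs in O(n) time where n is the total number of elements.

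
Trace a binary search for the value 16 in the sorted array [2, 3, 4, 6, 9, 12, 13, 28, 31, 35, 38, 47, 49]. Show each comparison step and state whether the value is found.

Binary search for 16 in [2, 3, 4, 6, 9, 12, 13, 28, 31, 35, 38, 47, 49]:

lo=0, hi=12, mid=6, arr[mid]=13 -> 13 < 16, search right half
lo=7, hi=12, mid=9, arr[mid]=35 -> 35 > 16, search left half
lo=7, hi=8, mid=7, arr[mid]=28 -> 28 > 16, search left half
lo=7 > hi=6, target 16 not found

Binary search determines that 16 is not in the array after 3 comparisons. The search space was exhausted without finding the target.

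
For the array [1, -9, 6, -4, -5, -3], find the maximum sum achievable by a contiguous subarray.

Using Kadane's algorithm on [1, -9, 6, -4, -5, -3]:

Scanning through the array:
Position 1 (value -9): max_ending_here = -8, max_so_far = 1
Position 2 (value 6): max_ending_here = 6, max_so_far = 6
Position 3 (value -4): max_ending_here = 2, max_so_far = 6
Position 4 (value -5): max_ending_here = -3, max_so_far = 6
Position 5 (value -3): max_ending_here = -3, max_so_far = 6

Maximum subarray: [6]
Maximum sum: 6

The maximum subarray is [6] with sum 6. This subarray runs from index 2 to index 2.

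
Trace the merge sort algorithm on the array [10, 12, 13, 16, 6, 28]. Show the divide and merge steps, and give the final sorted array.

Merge sort trace:

Split: [10, 12, 13, 16, 6, 28] -> [10, 12, 13] and [16, 6, 28]
  Split: [10, 12, 13] -> [10] and [12, 13]
    Split: [12, 13] -> [12] and [13]
    Merge: [12] + [13] -> [12, 13]
  Merge: [10] + [12, 13] -> [10, 12, 13]
  Split: [16, 6, 28] -> [16] and [6, 28]
    Split: [6, 28] -> [6] and [28]
    Merge: [6] + [28] -> [6, 28]
  Merge: [16] + [6, 28] -> [6, 16, 28]
Merge: [10, 12, 13] + [6, 16, 28] -> [6, 10, 12, 13, 16, 28]

Final sorted array: [6, 10, 12, 13, 16, 28]

The merge sort proceeds by recursively splitting the array and merging sorted halves.
After all merges, the sorted array is [6, 10, 12, 13, 16, 28].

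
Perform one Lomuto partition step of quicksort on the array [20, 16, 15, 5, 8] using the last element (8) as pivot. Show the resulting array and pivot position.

Lomuto partition with pivot = 8:

Initial array: [20, 16, 15, 5, 8]

arr[0]=20 > 8: no swap
arr[1]=16 > 8: no swap
arr[2]=15 > 8: no swap
arr[3]=5 <= 8: swap with position 0, array becomes [5, 16, 15, 20, 8]

Place pivot at position 1: [5, 8, 15, 20, 16]
Pivot position: 1

After partitioning with pivot 8, the array becomes [5, 8, 15, 20, 16]. The pivot is placed at index 1. All elements to the left of the pivot are <= 8, and all elements to the right are > 8.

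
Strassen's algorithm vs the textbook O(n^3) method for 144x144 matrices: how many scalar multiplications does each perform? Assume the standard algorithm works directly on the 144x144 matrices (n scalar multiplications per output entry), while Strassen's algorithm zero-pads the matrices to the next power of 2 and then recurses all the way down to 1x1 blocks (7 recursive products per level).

Matrix multiplication for 144x144 matrices:

Strassen's algorithm requires power-of-2 dimensions. Pad 144x144 to 256x256 (next power of 2).

Standard algorithm: 144^3 = 2985984 multiplications
Strassen's algorithm: 7^(log2(256)) = 7^8 = 5764801 multiplications
Difference: 2985984 - 5764801 = -2778817 (Strassen uses MORE here due to padding overhead — for small or just-over-power-of-2 n, padding can outweigh the per-level savings)

Standard: 2985984 multiplications (144^3). Strassen: 5764801 multiplications (7^8, after padding to 256x256). Strassen reduces 8 recursive multiplications to 7 at each level.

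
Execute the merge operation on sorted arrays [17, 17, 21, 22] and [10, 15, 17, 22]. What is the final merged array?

Merging process:

Compare 17 vs 10: take 10 from right. Merged: [10]
Compare 17 vs 15: take 15 from right. Merged: [10, 15]
Compare 17 vs 17: take 17 from left. Merged: [10, 15, 17]
Compare 17 vs 17: take 17 from left. Merged: [10, 15, 17, 17]
Compare 21 vs 17: take 17 from right. Merged: [10, 15, 17, 17, 17]
Compare 21 vs 22: take 21 from left. Merged: [10, 15, 17, 17, 17, 21]
Compare 22 vs 22: take 22 from left. Merged: [10, 15, 17, 17, 17, 21, 22]
Append remaining from right: [22]. Merged: [10, 15, 17, 17, 17, 21, 22, 22]

Final merged array: [10, 15, 17, 17, 17, 21, 22, 22]
Total comparisons: 7

The merged array is [10, 15, 17, 17, 17, 21, 22, 22], requiring 7 comparisons. The merge step runs in O(n) time where n is the total number of elements.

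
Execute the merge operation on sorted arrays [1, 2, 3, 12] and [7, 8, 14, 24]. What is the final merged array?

Merging process:

Compare 1 vs 7: take 1 from left. Merged: [1]
Compare 2 vs 7: take 2 from left. Merged: [1, 2]
Compare 3 vs 7: take 3 from left. Merged: [1, 2, 3]
Compare 12 vs 7: take 7 from right. Merged: [1, 2, 3, 7]
Compare 12 vs 8: take 8 from right. Merged: [1, 2, 3, 7, 8]
Compare 12 vs 14: take 12 from left. Merged: [1, 2, 3, 7, 8, 12]
Append remaining from right: [14, 24]. Merged: [1, 2, 3, 7, 8, 12, 14, 24]

Final merged array: [1, 2, 3, 7, 8, 12, 14, 24]
Total comparisons: 6

The merged array is [1, 2, 3, 7, 8, 12, 14, 24], requiring 6 comparisons. The merge step runs in O(n) time where n is the total number of elements.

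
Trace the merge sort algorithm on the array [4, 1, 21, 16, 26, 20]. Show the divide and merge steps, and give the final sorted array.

Merge sort trace:

Split: [4, 1, 21, 16, 26, 20] -> [4, 1, 21] and [16, 26, 20]
  Split: [4, 1, 21] -> [4] and [1, 21]
    Split: [1, 21] -> [1] and [21]
    Merge: [1] + [21] -> [1, 21]
  Merge: [4] + [1, 21] -> [1, 4, 21]
  Split: [16, 26, 20] -> [16] and [26, 20]
    Split: [26, 20] -> [26] and [20]
    Merge: [26] + [20] -> [20, 26]
  Merge: [16] + [20, 26] -> [16, 20, 26]
Merge: [1, 4, 21] + [16, 20, 26] -> [1, 4, 16, 20, 21, 26]

Final sorted array: [1, 4, 16, 20, 21, 26]

The merge sort proceeds by recursively splitting the array and merging sorted halves.
After all merges, the sorted array is [1, 4, 16, 20, 21, 26].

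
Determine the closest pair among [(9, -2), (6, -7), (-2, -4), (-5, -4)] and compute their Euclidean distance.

Computing all pairwise distances among 4 points:

d((9, -2), (6, -7)) = 5.831
d((9, -2), (-2, -4)) = 11.1803
d((9, -2), (-5, -4)) = 14.1421
d((6, -7), (-2, -4)) = 8.544
d((6, -7), (-5, -4)) = 11.4018
d((-2, -4), (-5, -4)) = 3.0 <-- minimum

Closest pair: (-2, -4) and (-5, -4) with distance 3.0

The closest pair is (-2, -4) and (-5, -4) with Euclidean distance 3.0. For 4 points, brute-force pairwise comparison is shown above. For large n, the divide-and-conquer algorithm (sort by x, recurse on halves, check the dividing strip) achieves O(n log n).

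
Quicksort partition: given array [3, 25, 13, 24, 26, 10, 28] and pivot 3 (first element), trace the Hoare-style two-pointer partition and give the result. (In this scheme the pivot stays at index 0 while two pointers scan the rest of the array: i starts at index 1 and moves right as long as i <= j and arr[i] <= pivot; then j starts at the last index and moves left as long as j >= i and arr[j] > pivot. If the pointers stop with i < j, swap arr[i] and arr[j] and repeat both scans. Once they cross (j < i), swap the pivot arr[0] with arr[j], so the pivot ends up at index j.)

Hoare-style two-pointer partition with pivot = 3:

Initial array: [3, 25, 13, 24, 26, 10, 28]

Pointers start at i = 1, j = 6.
i ends at 1, j ends at 0: the pointers have crossed (j < i), so scanning stops.

j = 0, so swapping arr[0] with arr[j] leaves the pivot at position 0: [3, 25, 13, 24, 26, 10, 28]
Pivot position: 0

After partitioning with pivot 3, the array becomes [3, 25, 13, 24, 26, 10, 28]. The pivot is placed at index 0. All elements to the left of the pivot are <= 3, and all elements to the right are > 3.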